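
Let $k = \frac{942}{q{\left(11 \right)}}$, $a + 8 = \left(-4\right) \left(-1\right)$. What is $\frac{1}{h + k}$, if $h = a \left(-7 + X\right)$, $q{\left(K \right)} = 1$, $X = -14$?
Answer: $\frac{1}{1026} \approx 0.00097466$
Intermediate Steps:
$a = -4$ ($a = -8 - -4 = -8 + 4 = -4$)
$k = 942$ ($k = \frac{942}{1} = 942 \cdot 1 = 942$)
$h = 84$ ($h = - 4 \left(-7 - 14\right) = \left(-4\right) \left(-21\right) = 84$)
$\frac{1}{h + k} = \frac{1}{84 + 942} = \frac{1}{1026}$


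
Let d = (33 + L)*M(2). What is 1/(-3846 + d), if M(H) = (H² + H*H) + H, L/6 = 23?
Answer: -1/2136 ≈ -0.00046816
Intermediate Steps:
L = 138 (L = 6*23 = 138)
M(H) = H + 2*H² (M(H) = (H² + H²) + H = 2*H² + H = H + 2*H²)
d = 1710 (d = (33 + 138)*(2*(1 + 2*2)) = 171*(2*(1 + 4)) = 171*(2*5) = 171*10 = 1710)
1/(-3846 + d) = 1/(-3846 + 1710) = 1/(-2136) = -1/2136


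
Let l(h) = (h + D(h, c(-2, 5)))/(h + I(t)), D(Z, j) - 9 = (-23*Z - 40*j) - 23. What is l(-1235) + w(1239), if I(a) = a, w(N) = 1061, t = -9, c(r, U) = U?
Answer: 323232/311 ≈ 1039.3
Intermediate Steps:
D(Z, j) = -14 - 40*j - 23*Z (D(Z, j) = 9 + ((-23*Z - 40*j) - 23) = 9 + ((-40*j - 23*Z) - 23) = 9 + (-23 - 40*j - 23*Z) = -14 - 40*j - 23*Z)
l(h) = (-214 - 22*h)/(-9 + h) (l(h) = (h + (-14 - 40*5 - 23*h))/(h - 9) = (h + (-14 - 200 - 23*h))/(-9 + h) = (h + (-214 - 23*h))/(-9 + h) = (-214 - 22*h)/(-9 + h))
l(-1235) + w(1239) = 2*(-107 - 11*(-1235))/(-9 - 1235) + 1061 = 2*(-107 + 13585)/(-1244) + 1061 = 2*(-1/1244)*13478 + 1061 = -6739/311 + 1061 = 323232/311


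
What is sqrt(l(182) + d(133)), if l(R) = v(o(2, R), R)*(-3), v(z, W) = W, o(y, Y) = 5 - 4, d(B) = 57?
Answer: I*sqrt(489) ≈ 22.113*I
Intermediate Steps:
o(y, Y) = 1
l(R) = -3*R (l(R) = R*(-3) = -3*R)
sqrt(l(182) + d(133)) = sqrt(-3*182 + 57) = sqrt(-546 + 57) = sqrt(-489) = I*sqrt(489)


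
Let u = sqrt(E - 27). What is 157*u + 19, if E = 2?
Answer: 19 + 785*I ≈ 19.0 + 785.0*I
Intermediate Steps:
u = 5*I (u = sqrt(2 - 27) = sqrt(-25) = 5*I ≈ 5.0*I)
157*u + 19 = 157*(5*I) + 19 = 785*I + 19 = 19 + 785*I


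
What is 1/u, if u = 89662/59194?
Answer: 29597/44831 ≈ 0.66019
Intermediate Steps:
u = 44831/29597 (u = 89662*(1/59194) = 44831/29597 ≈ 1.5147)
1/u = 1/(44831/29597) = 29597/44831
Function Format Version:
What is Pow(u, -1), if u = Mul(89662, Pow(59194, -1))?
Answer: Rational(29597, 44831) ≈ 0.66019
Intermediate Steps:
u = Rational(44831, 29597) (u = Mul(89662, Rational(1, 59194)) = Rational(44831, 29597) ≈ 1.5147)
Pow(u, -1) = Pow(Rational(44831, 29597), -1) = Rational(29597, 44831)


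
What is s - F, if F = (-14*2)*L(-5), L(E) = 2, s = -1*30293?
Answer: -30237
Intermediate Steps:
s = -30293
F = -56 (F = -14*2*2 = -28*2 = -56)
s - F = -30293 - 1*(-56) = -30293 + 56 = -30237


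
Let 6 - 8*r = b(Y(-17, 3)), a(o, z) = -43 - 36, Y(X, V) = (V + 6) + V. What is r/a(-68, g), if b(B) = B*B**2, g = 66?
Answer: 861/316 ≈ 2.7247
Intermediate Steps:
Y(X, V) = 6 + 2*V (Y(X, V) = (6 + V) + V = 6 + 2*V)
a(o, z) = -79
b(B) = B**3
r = -861/4 (r = 3/4 - (6 + 2*3)**3/8 = 3/4 - (6 + 6)**3/8 = 3/4 - 1/8*12**3 = 3/4 - 1/8*1728 = 3/4 - 216 = -861/4 ≈ -215.25)
r/a(-68, g) = -861/4/(-79) = -861/4*(-1/79) = 861/316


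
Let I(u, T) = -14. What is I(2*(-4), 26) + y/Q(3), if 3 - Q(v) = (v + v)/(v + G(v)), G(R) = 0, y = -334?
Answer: -348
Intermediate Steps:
Q(v) = 1 (Q(v) = 3 - (v + v)/(v + 0) = 3 - 2*v/v = 3 - 1*2 = 3 - 2 = 1)
I(2*(-4), 26) + y/Q(3) = -14 - 334/1 = -14 + 1*(-334) = -14 - 334 = -348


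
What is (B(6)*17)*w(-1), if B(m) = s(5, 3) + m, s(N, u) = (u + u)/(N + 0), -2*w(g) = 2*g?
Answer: 612/5 ≈ 122.40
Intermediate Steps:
w(g) = -g
s(N, u) = 2*u/N (s(N, u) = (2*u)/N = 2*u/N)
B(m) = 6/5 + m (B(m) = 2*3/5 + m = 2*3*(⅕) + m = 6/5 + m)
(B(6)*17)*w(-1) = ((6/5 + 6)*17)*(-1*(-1)) = ((36/5)*17)*1 = (612/5)*1 = 612/5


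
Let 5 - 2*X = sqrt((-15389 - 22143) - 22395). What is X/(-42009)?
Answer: -5/84018 + 7*I*sqrt(1223)/84018 ≈ -5.9511e-5 + 0.0029137*I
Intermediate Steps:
X = 5/2 - 7*I*sqrt(1223)/2 (X = 5/2 - sqrt((-15389 - 22143) - 22395)/2 = 5/2 - sqrt(-37532 - 22395)/2 = 5/2 - 7*I*sqrt(1223)/2 ≈ 2.5 - 122.4*I)
X/(-42009) = (5/2 - 7*I*sqrt(1223)/2)/(-42009) = (5/2 - 7*I*sqrt(1223)/2)*(-1/42009) = -5/84018 + 7*I*sqrt(1223)/84018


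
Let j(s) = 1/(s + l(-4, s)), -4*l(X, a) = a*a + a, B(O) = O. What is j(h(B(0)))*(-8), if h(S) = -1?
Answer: 8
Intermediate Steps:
l(X, a) = -a/4 - a**2/4 (l(X, a) = -(a*a + a)/4 = -(a**2 + a)/4 = -(a + a**2)/4 = -a/4 - a**2/4)
j(s) = 1/(s - s*(1 + s)/4)
j(h(B(0)))*(-8) = -4/(-1*(-3 - 1))*(-8) = -4*(-1)/(-4)*(-8) = -4*(-1)*(-1/4)*(-8) = -1*(-8) = 8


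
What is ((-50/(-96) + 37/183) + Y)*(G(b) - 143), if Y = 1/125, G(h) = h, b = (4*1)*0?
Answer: -38260079/366000 ≈ -104.54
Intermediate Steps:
b = 0 (b = 4*0 = 0)
Y = 1/125 ≈ 0.0080000
((-50/(-96) + 37/183) + Y)*(G(b) - 143) = ((-50/(-96) + 37/183) + 1/125)*(0 - 143) = ((-50*(-1/96) + 37*(1/183)) + 1/125)*(-143) = ((25/48 + 37/183) + 1/125)*(-143) = (2117/2928 + 1/125)*(-143) = (267553/366000)*(-143) = -38260079/366000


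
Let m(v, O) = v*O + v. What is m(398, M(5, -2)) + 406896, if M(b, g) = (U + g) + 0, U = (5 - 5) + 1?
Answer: 406896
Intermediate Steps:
U = 1 (U = 0 + 1 = 1)
M(b, g) = 1 + g (M(b, g) = (1 + g) + 0 = 1 + g)
m(v, O) = v + O*v (m(v, O) = O*v + v = v + O*v)
m(398, M(5, -2)) + 406896 = 398*(1 + (1 - 2)) + 406896 = 398*(1 - 1) + 406896 = 398*0 + 406896 = 0 + 406896 = 406896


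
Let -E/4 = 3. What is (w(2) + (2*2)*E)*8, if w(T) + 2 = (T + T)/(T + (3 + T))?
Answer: -2768/7 ≈ -395.43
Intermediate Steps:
E = -12 (E = -4*3 = -12)
w(T) = -2 + 2*T/(3 + 2*T) (w(T) = -2 + (T + T)/(T + (3 + T)) = -2 + (2*T)/(3 + 2*T) = -2 + 2*T/(3 + 2*T))
(w(2) + (2*2)*E)*8 = (2*(-3 - 1*2)/(3 + 2*2) + (2*2)*(-12))*8 = (2*(-3 - 2)/(3 + 4) + 4*(-12))*8 = (2*(-5)/7 - 48)*8 = (2*(⅐)*(-5) - 48)*8 = (-10/7 - 48)*8 = -346/7*8 = -2768/7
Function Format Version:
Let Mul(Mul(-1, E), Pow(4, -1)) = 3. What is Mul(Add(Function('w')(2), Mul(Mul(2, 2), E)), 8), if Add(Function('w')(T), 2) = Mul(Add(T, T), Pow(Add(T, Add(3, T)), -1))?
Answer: Rational(-2768, 7) ≈ -395.43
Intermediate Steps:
E = -12 (E = Mul(-4, 3) = -12)
Function('w')(T) = Add(-2, Mul(2, T, Pow(Add(3, Mul(2, T)), -1))) (Function('w')(T) = Add(-2, Mul(Add(T, T), Pow(Add(T, Add(3, T)), -1))) = Add(-2, Mul(Mul(2, T), Pow(Add(3, Mul(2, T)), -1))) = Add(-2, Mul(2, T, Pow(Add(3, Mul(2, T)), -1))))
Mul(Add(Function('w')(2), Mul(Mul(2, 2), E)), 8) = Mul(Add(Mul(2, Pow(Add(3, Mul(2, 2)), -1), Add(-3, Mul(-1, 2))), Mul(Mul(2, 2), -12)), 8) = Mul(Add(Mul(2, Pow(Add(3, 4), -1), Add(-3, -2)), Mul(4, -12)), 8) = Mul(Add(Mul(2, Pow(7, -1), -5), -48), 8) = Mul(Add(Mul(2, Rational(1, 7), -5), -48), 8) = Mul(Add(Rational(-10, 7), -48), 8) = Mul(Rational(-346, 7), 8) = Rational(-2768, 7)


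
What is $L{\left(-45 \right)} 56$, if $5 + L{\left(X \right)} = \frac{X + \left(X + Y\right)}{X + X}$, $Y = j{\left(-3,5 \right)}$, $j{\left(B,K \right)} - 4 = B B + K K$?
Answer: $- \frac{11144}{45} \approx -247.64$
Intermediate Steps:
$j{\left(B,K \right)} = 4 + B^{2} + K^{2}$ ($j{\left(B,K \right)} = 4 + \left(B B + K K\right) = 4 + \left(B^{2} + K^{2}\right) = 4 + B^{2} + K^{2}$)
$Y = 38$ ($Y = 4 + \left(-3\right)^{2} + 5^{2} = 4 + 9 + 25 = 38$)
$L{\left(X \right)} = -5 + \frac{38 + 2 X}{2 X}$ ($L{\left(X \right)} = -5 + \frac{X + \left(X + 38\right)}{X + X} = -5 + \frac{X + \left(38 + X\right)}{2 X} = -5 + \left(38 + 2 X\right) \frac{1}{2 X} = -5 + \frac{38 + 2 X}{2 X}$)
$L{\left(-45 \right)} 56 = \left(-4 + \frac{19}{-45}\right) 56 = \left(-4 + 19 \left(- \frac{1}{45}\right)\right) 56 = \left(-4 - \frac{19}{45}\right) 56 = \left(- \frac{199}{45}\right) 56 = - \frac{11144}{45}$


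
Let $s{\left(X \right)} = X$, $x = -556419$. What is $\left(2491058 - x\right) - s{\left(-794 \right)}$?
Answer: $3048271$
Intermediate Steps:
$\left(2491058 - x\right) - s{\left(-794 \right)} = \left(2491058 - -556419\right) - -794 = \left(2491058 + 556419\right) + 794 = 3047477 + 794 = 3048271$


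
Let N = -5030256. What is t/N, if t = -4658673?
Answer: 1552891/1676752 ≈ 0.92613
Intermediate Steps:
t/N = -4658673/(-5030256) = -4658673*(-1/5030256) = 1552891/1676752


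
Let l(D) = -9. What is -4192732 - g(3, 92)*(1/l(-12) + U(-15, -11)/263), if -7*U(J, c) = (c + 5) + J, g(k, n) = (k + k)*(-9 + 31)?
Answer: -3308055164/789 ≈ -4.1927e+6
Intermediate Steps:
g(k, n) = 44*k (g(k, n) = (2*k)*22 = 44*k)
U(J, c) = -5/7 - J/7 - c/7 (U(J, c) = -((c + 5) + J)/7 = -((5 + c) + J)/7 = -(5 + J + c)/7 = -5/7 - J/7 - c/7)
-4192732 - g(3, 92)*(1/l(-12) + U(-15, -11)/263) = -4192732 - 44*3*(1/(-9) + (-5/7 - 1/7*(-15) - 1/7*(-11))/263) = -4192732 - 132*(1*(-1/9) + (-5/7 + 15/7 + 11/7)*(1/263)) = -4192732 - 132*(-1/9 + 3*(1/263)) = -4192732 - 132*(-1/9 + 3/263) = -4192732 - 132*(-236)/2367 = -4192732 - 1*(-10384/789) = -4192732 + 10384/789 = -3308055164/789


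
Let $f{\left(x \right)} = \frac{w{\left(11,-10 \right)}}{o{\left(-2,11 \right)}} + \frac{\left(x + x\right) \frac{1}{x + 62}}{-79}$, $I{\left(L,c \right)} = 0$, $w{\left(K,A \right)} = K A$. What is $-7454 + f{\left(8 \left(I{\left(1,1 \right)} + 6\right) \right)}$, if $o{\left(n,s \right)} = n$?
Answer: $- \frac{32148703}{4345} \approx -7399.0$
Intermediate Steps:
$w{\left(K,A \right)} = A K$
$f{\left(x \right)} = 55 - \frac{2 x}{79 \left(62 + x\right)}$ ($f{\left(x \right)} = \frac{\left(-10\right) 11}{-2} + \frac{\left(x + x\right) \frac{1}{x + 62}}{-79} = \left(-110\right) \left(- \frac{1}{2}\right) + \frac{2 x}{62 + x} \left(- \frac{1}{79}\right) = 55 + \frac{2 x}{62 + x} \left(- \frac{1}{79}\right) = 55 - \frac{2 x}{79 \left(62 + x\right)}$)
$-7454 + f{\left(8 \left(I{\left(1,1 \right)} + 6\right) \right)} = -7454 + \frac{269390 + 4343 \cdot 8 \left(0 + 6\right)}{79 \left(62 + 8 \left(0 + 6\right)\right)} = -7454 + \frac{269390 + 4343 \cdot 8 \cdot 6}{79 \left(62 + 8 \cdot 6\right)} = -7454 + \frac{269390 + 4343 \cdot 48}{79 \left(62 + 48\right)} = -7454 + \frac{269390 + 208464}{79 \cdot 110} = -7454 + \frac{1}{79} \cdot \frac{1}{110} \cdot 477854 = -7454 + \frac{238927}{4345} = - \frac{32148703}{4345}$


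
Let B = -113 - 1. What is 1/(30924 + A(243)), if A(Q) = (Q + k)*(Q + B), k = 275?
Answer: 1/97746 ≈ 1.0231e-5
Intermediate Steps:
B = -114
A(Q) = (-114 + Q)*(275 + Q) (A(Q) = (Q + 275)*(Q - 114) = (275 + Q)*(-114 + Q) = (-114 + Q)*(275 + Q))
1/(30924 + A(243)) = 1/(30924 + (-31350 + 243² + 161*243)) = 1/(30924 + (-31350 + 59049 + 39123)) = 1/(30924 + 66822) = 1/97746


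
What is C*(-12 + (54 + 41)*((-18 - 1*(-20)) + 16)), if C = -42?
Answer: -71316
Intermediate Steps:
C*(-12 + (54 + 41)*((-18 - 1*(-20)) + 16)) = -42*(-12 + (54 + 41)*((-18 - 1*(-20)) + 16)) = -42*(-12 + 95*((-18 + 20) + 16)) = -42*(-12 + 95*(2 + 16)) = -42*(-12 + 95*18) = -42*(-12 + 1710) = -42*1698 = -71316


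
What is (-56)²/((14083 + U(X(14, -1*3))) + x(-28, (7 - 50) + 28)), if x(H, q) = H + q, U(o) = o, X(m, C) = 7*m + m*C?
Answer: 196/881 ≈ 0.22247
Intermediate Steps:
X(m, C) = 7*m + C*m
(-56)²/((14083 + U(X(14, -1*3))) + x(-28, (7 - 50) + 28)) = (-56)²/((14083 + 14*(7 - 1*3)) + (-28 + ((7 - 50) + 28))) = 3136/((14083 + 14*(7 - 3)) + (-28 + (-43 + 28))) = 3136/((14083 + 14*4) + (-28 - 15)) = 3136/((14083 + 56) - 43) = 3136/(14139 - 43) = 3136/14096 = 3136*(1/14096) = 196/881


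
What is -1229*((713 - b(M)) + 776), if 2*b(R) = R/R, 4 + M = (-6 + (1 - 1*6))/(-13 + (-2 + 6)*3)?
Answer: -3658733/2 ≈ -1.8294e+6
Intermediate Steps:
M = 7 (M = -4 + (-6 + (1 - 1*6))/(-13 + (-2 + 6)*3) = -4 + (-6 + (1 - 6))/(-13 + 4*3) = -4 + (-6 - 5)/(-13 + 12) = -4 - 11/(-1) = -4 - 11*(-1) = -4 + 11 = 7)
b(R) = ½ (b(R) = (R/R)/2 = (½)*1 = ½)
-1229*((713 - b(M)) + 776) = -1229*((713 - 1*½) + 776) = -1229*((713 - ½) + 776) = -1229*(1425/2 + 776) = -1229*2977/2 = -3658733/2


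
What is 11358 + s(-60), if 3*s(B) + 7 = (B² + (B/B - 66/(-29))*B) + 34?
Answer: 362543/29 ≈ 12501.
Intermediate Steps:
s(B) = 9 + B²/3 + 95*B/87 (s(B) = -7/3 + ((B² + (B/B - 66/(-29))*B) + 34)/3 = -7/3 + ((B² + (1 - 66*(-1/29))*B) + 34)/3 = -7/3 + ((B² + (1 + 66/29)*B) + 34)/3 = -7/3 + ((B² + 95*B/29) + 34)/3 = -7/3 + (34 + B² + 95*B/29)/3 = -7/3 + (34/3 + B²/3 + 95*B/87) = 9 + B²/3 + 95*B/87)
11358 + s(-60) = 11358 + (9 + (⅓)*(-60)² + (95/87)*(-60)) = 11358 + (9 + (⅓)*3600 - 1900/29) = 11358 + (9 + 1200 - 1900/29) = 11358 + 33161/29 = 362543/29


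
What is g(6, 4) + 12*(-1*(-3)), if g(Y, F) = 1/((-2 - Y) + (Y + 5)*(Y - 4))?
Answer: 505/14 ≈ 36.071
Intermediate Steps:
g(Y, F) = 1/(-2 - Y + (-4 + Y)*(5 + Y)) (g(Y, F) = 1/((-2 - Y) + (5 + Y)*(-4 + Y)) = 1/((-2 - Y) + (-4 + Y)*(5 + Y)) = 1/(-2 - Y + (-4 + Y)*(5 + Y)))
g(6, 4) + 12*(-1*(-3)) = 1/(-22 + 6²) + 12*(-1*(-3)) = 1/(-22 + 36) + 12*3 = 1/14 + 36 = 505/14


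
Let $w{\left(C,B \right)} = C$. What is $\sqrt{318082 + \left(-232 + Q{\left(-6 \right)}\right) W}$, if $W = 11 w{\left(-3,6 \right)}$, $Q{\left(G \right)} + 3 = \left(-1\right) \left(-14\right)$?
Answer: $5 \sqrt{13015} \approx 570.42$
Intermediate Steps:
$Q{\left(G \right)} = 11$ ($Q{\left(G \right)} = -3 - -14 = -3 + 14 = 11$)
$W = -33$ ($W = 11 \left(-3\right) = -33$)
$\sqrt{318082 + \left(-232 + Q{\left(-6 \right)}\right) W} = \sqrt{318082 + \left(-232 + 11\right) \left(-33\right)} = \sqrt{318082 - -7293} = \sqrt{318082 + 7293} = \sqrt{325375} = 5 \sqrt{13015}$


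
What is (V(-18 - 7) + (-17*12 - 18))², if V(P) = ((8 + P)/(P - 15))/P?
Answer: 49291548289/1000000 ≈ 49292.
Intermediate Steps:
V(P) = (8 + P)/(P*(-15 + P)) (V(P) = ((8 + P)/(-15 + P))/P = (8 + P)/(P*(-15 + P)))
(V(-18 - 7) + (-17*12 - 18))² = ((8 + (-18 - 7))/((-18 - 7)*(-15 + (-18 - 7))) + (-17*12 - 18))² = ((8 - 25)/((-25)*(-15 - 25)) + (-204 - 18))² = (-1/25*(-17)/(-40) - 222)² = (-1/25*(-1/40)*(-17) - 222)² = (-17/1000 - 222)² = (-222017/1000)² = 49291548289/1000000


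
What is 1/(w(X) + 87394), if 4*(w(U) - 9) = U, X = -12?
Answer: 1/87400 ≈ 1.1442e-5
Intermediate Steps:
w(U) = 9 + U/4
1/(w(X) + 87394) = 1/((9 + (1/4)*(-12)) + 87394) = 1/((9 - 3) + 87394) = 1/(6 + 87394) = 1/87400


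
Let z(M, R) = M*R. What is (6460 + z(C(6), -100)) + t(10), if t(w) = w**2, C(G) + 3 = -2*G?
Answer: 8060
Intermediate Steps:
C(G) = -3 - 2*G
(6460 + z(C(6), -100)) + t(10) = (6460 + (-3 - 2*6)*(-100)) + 10**2 = (6460 + (-3 - 12)*(-100)) + 100 = (6460 - 15*(-100)) + 100 = (6460 + 1500) + 100 = 7960 + 100 = 8060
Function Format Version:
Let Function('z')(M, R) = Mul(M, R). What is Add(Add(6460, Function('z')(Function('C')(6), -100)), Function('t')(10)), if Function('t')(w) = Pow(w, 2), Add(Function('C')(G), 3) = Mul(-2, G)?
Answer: 8060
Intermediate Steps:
Function('C')(G) = Add(-3, Mul(-2, G))
Add(Add(6460, Function('z')(Function('C')(6), -100)), Function('t')(10)) = Add(Add(6460, Mul(Add(-3, Mul(-2, 6)), -100)), Pow(10, 2)) = Add(Add(6460, Mul(Add(-3, -12), -100)), 100) = Add(Add(6460, Mul(-15, -100)), 100) = Add(Add(6460, 1500), 100) = Add(7960, 100) = 8060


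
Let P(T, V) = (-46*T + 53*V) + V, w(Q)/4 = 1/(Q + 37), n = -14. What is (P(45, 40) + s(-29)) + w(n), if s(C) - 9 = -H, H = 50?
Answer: 1131/23 ≈ 49.174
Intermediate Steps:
s(C) = -41 (s(C) = 9 - 1*50 = 9 - 50 = -41)
w(Q) = 4/(37 + Q) (w(Q) = 4/(Q + 37) = 4/(37 + Q))
P(T, V) = -46*T + 54*V
(P(45, 40) + s(-29)) + w(n) = ((-46*45 + 54*40) - 41) + 4/(37 - 14) = ((-2070 + 2160) - 41) + 4/23 = (90 - 41) + 4*(1/23) = 49 + 4/23 = 1131/23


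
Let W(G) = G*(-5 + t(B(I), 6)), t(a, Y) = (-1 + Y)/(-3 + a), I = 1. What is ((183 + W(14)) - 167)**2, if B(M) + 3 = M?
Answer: 4624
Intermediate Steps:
B(M) = -3 + M
t(a, Y) = (-1 + Y)/(-3 + a)
W(G) = -6*G (W(G) = G*(-5 + (-1 + 6)/(-3 + (-3 + 1))) = G*(-5 + 5/(-3 - 2)) = G*(-5 + 5/(-5)) = G*(-5 - 1/5*5) = G*(-5 - 1) = G*(-6) = -6*G)
((183 + W(14)) - 167)**2 = ((183 - 6*14) - 167)**2 = ((183 - 84) - 167)**2 = (99 - 167)**2 = (-68)**2 = 4624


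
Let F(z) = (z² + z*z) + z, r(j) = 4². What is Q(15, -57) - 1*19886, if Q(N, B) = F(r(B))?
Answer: -19358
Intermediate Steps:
r(j) = 16
F(z) = z + 2*z² (F(z) = (z² + z²) + z = 2*z² + z = z + 2*z²)
Q(N, B) = 528 (Q(N, B) = 16*(1 + 2*16) = 16*(1 + 32) = 16*33 = 528)
Q(15, -57) - 1*19886 = 528 - 1*19886 = 528 - 19886 = -19358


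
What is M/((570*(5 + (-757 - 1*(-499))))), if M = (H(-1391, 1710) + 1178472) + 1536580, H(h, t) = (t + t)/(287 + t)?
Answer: -2710981132/143993685 ≈ -18.827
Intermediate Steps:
H(h, t) = 2*t/(287 + t) (H(h, t) = (2*t)/(287 + t) = 2*t/(287 + t))
M = 5421962264/1997 (M = (2*1710/(287 + 1710) + 1178472) + 1536580 = (2*1710/1997 + 1178472) + 1536580 = (2*1710*(1/1997) + 1178472) + 1536580 = (3420/1997 + 1178472) + 1536580 = 2353412004/1997 + 1536580 = 5421962264/1997 ≈ 2.7151e+6)
M/((570*(5 + (-757 - 1*(-499))))) = 5421962264/(1997*((570*(5 + (-757 - 1*(-499)))))) = 5421962264/(1997*((570*(5 + (-757 + 499))))) = 5421962264/(1997*((570*(5 - 258)))) = 5421962264/(1997*((570*(-253)))) = (5421962264/1997)/(-144210) = (5421962264/1997)*(-1/144210) = -2710981132/143993685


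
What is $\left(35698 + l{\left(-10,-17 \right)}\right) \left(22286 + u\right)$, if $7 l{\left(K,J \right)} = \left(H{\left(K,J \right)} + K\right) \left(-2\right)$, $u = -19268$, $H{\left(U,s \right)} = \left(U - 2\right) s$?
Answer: $\frac{752984964}{7} \approx 1.0757 \cdot 10^{8}$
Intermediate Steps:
$H{\left(U,s \right)} = s \left(-2 + U\right)$ ($H{\left(U,s \right)} = \left(-2 + U\right) s = s \left(-2 + U\right)$)
$l{\left(K,J \right)} = - \frac{2 K}{7} - \frac{2 J \left(-2 + K\right)}{7}$ ($l{\left(K,J \right)} = \frac{\left(J \left(-2 + K\right) + K\right) \left(-2\right)}{7} = \frac{\left(K + J \left(-2 + K\right)\right) \left(-2\right)}{7} = \frac{- 2 K - 2 J \left(-2 + K\right)}{7} = - \frac{2 K}{7} - \frac{2 J \left(-2 + K\right)}{7}$)
$\left(35698 + l{\left(-10,-17 \right)}\right) \left(22286 + u\right) = \left(35698 - \left(- \frac{20}{7} - \frac{34 \left(-2 - 10\right)}{7}\right)\right) \left(22286 - 19268\right) = \left(35698 + \left(\frac{20}{7} - \left(- \frac{34}{7}\right) \left(-12\right)\right)\right) 3018 = \left(35698 + \left(\frac{20}{7} - \frac{408}{7}\right)\right) 3018 = \left(35698 - \frac{388}{7}\right) 3018 = \frac{249498}{7} \cdot 3018 = \frac{752984964}{7}$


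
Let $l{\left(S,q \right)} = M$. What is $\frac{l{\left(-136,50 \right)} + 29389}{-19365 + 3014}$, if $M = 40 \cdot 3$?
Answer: $- \frac{29509}{16351} \approx -1.8047$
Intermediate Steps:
$M = 120$
$l{\left(S,q \right)} = 120$
$\frac{l{\left(-136,50 \right)} + 29389}{-19365 + 3014} = \frac{120 + 29389}{-19365 + 3014} = \frac{29509}{-16351} = 29509 \left(- \frac{1}{16351}\right) = - \frac{29509}{16351}$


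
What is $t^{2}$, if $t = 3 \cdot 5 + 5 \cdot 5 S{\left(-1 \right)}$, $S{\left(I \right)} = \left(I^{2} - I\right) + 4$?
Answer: $27225$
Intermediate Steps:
$S{\left(I \right)} = 4 + I^{2} - I$
$t = 165$ ($t = 3 \cdot 5 + 5 \cdot 5 \left(4 + \left(-1\right)^{2} - -1\right) = 15 + 25 \left(4 + 1 + 1\right) = 15 + 25 \cdot 6 = 15 + 150 = 165$)
$t^{2} = 165^{2} = 27225$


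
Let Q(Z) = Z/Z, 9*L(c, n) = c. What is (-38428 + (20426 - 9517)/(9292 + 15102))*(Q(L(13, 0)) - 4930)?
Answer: 4620453092667/24394 ≈ 1.8941e+8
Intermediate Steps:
L(c, n) = c/9
Q(Z) = 1
(-38428 + (20426 - 9517)/(9292 + 15102))*(Q(L(13, 0)) - 4930) = (-38428 + (20426 - 9517)/(9292 + 15102))*(1 - 4930) = (-38428 + 10909/24394)*(-4929) = -937401723/24394*(-4929) = 4620453092667/24394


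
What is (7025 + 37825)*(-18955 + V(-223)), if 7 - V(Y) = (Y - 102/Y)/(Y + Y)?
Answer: -42261702261675/49729 ≈ -8.4984e+8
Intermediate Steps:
V(Y) = 7 - (Y - 102/Y)/(2*Y) (V(Y) = 7 - (Y - 102/Y)/(Y + Y) = 7 - (Y - 102/Y)/(2*Y))
(7025 + 37825)*(-18955 + V(-223)) = (7025 + 37825)*(-18955 + (13/2 + 51/(-223)**2)) = 44850*(-18955 + (13/2 + 51*(1/49729))) = 44850*(-18955 + (13/2 + 51/49729)) = 44850*(-18955 + 646579/99458) = 44850*(-1884579811/99458) = -42261702261675/49729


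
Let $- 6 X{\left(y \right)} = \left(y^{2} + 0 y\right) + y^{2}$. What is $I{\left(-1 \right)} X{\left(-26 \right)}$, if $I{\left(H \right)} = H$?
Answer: $\frac{676}{3} \approx 225.33$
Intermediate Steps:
$X{\left(y \right)} = - \frac{y^{2}}{3}$ ($X{\left(y \right)} = - \frac{\left(y^{2} + 0 y\right) + y^{2}}{6} = - \frac{\left(y^{2} + 0\right) + y^{2}}{6} = - \frac{y^{2} + y^{2}}{6} = - \frac{2 y^{2}}{6} = - \frac{y^{2}}{3}$)
$I{\left(-1 \right)} X{\left(-26 \right)} = - \frac{\left(-1\right) \left(-26\right)^{2}}{3} = - \frac{\left(-1\right) 676}{3} = \left(-1\right) \left(- \frac{676}{3}\right) = \frac{676}{3}$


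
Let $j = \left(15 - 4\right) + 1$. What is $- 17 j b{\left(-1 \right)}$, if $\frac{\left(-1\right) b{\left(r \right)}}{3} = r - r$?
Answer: $0$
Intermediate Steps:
$j = 12$ ($j = 11 + 1 = 12$)
$b{\left(r \right)} = 0$ ($b{\left(r \right)} = - 3 \left(r - r\right) = \left(-3\right) 0 = 0$)
$- 17 j b{\left(-1 \right)} = \left(-17\right) 12 \cdot 0 = \left(-204\right) 0 = 0$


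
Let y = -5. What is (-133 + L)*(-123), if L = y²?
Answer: 13284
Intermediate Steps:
L = 25 (L = (-5)² = 25)
(-133 + L)*(-123) = (-133 + 25)*(-123) = -108*(-123) = 13284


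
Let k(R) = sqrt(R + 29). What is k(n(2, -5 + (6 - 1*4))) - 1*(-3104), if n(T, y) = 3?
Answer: 3104 + 4*sqrt(2) ≈ 3109.7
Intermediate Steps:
k(R) = sqrt(29 + R)
k(n(2, -5 + (6 - 1*4))) - 1*(-3104) = sqrt(29 + 3) - 1*(-3104) = sqrt(32) + 3104 = 4*sqrt(2) + 3104 = 3104 + 4*sqrt(2)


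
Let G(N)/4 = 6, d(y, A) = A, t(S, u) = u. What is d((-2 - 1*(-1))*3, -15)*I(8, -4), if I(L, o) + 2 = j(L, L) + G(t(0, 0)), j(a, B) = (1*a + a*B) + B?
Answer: -1530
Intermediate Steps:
G(N) = 24 (G(N) = 4*6 = 24)
j(a, B) = B + a + B*a (j(a, B) = (a + B*a) + B = B + a + B*a)
I(L, o) = 22 + L² + 2*L (I(L, o) = -2 + ((L + L + L*L) + 24) = -2 + ((L + L + L²) + 24) = -2 + ((L² + 2*L) + 24) = -2 + (24 + L² + 2*L) = 22 + L² + 2*L)
d((-2 - 1*(-1))*3, -15)*I(8, -4) = -15*(22 + 8² + 2*8) = -15*(22 + 64 + 16) = -15*102 = -1530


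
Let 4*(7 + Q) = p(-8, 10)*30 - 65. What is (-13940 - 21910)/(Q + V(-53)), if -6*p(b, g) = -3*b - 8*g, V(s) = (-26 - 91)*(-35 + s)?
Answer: -143400/41371 ≈ -3.4662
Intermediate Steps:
V(s) = 4095 - 117*s (V(s) = -117*(-35 + s) = 4095 - 117*s)
p(b, g) = b/2 + 4*g/3 (p(b, g) = -(-3*b - 8*g)/6 = -(-8*g - 3*b)/6 = b/2 + 4*g/3)
Q = 187/4 (Q = -7 + (((½)*(-8) + (4/3)*10)*30 - 65)/4 = -7 + ((-4 + 40/3)*30 - 65)/4 = -7 + ((28/3)*30 - 65)/4 = -7 + (280 - 65)/4 = -7 + (¼)*215 = -7 + 215/4 = 187/4 ≈ 46.750)
(-13940 - 21910)/(Q + V(-53)) = (-13940 - 21910)/(187/4 + (4095 - 117*(-53))) = -35850/(187/4 + (4095 + 6201)) = -35850/(187/4 + 10296) = -35850/41371/4 = -35850*4/41371 = -143400/41371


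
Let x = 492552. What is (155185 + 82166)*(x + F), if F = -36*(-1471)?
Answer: 129476869308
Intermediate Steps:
F = 52956
(155185 + 82166)*(x + F) = (155185 + 82166)*(492552 + 52956) = 237351*545508 = 129476869308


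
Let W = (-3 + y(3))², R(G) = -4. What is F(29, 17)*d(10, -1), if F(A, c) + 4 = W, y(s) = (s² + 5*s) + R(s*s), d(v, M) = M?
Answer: -285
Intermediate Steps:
y(s) = -4 + s² + 5*s (y(s) = (s² + 5*s) - 4 = -4 + s² + 5*s)
W = 289 (W = (-3 + (-4 + 3² + 5*3))² = (-3 + (-4 + 9 + 15))² = (-3 + 20)² = 17² = 289)
F(A, c) = 285 (F(A, c) = -4 + 289 = 285)
F(29, 17)*d(10, -1) = 285*(-1) = -285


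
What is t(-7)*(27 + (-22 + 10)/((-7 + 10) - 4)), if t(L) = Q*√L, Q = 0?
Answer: 0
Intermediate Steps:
t(L) = 0 (t(L) = 0*√L = 0)
t(-7)*(27 + (-22 + 10)/((-7 + 10) - 4)) = 0*(27 + (-22 + 10)/((-7 + 10) - 4)) = 0*(27 - 12/(3 - 4)) = 0*(27 - 12/(-1)) = 0*(27 - 12*(-1)) = 0*(27 + 12) = 0*39 = 0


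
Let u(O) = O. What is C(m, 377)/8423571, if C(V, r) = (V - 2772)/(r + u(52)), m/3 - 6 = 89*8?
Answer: -206/1204570653 ≈ -1.7102e-7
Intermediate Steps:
m = 2154 (m = 18 + 3*(89*8) = 18 + 3*712 = 18 + 2136 = 2154)
C(V, r) = (-2772 + V)/(52 + r) (C(V, r) = (V - 2772)/(r + 52) = (-2772 + V)/(52 + r))
C(m, 377)/8423571 = ((-2772 + 2154)/(52 + 377))/8423571 = (-618/429)*(1/8423571) = ((1/429)*(-618))*(1/8423571) = -206/143*1/8423571 = -206/1204570653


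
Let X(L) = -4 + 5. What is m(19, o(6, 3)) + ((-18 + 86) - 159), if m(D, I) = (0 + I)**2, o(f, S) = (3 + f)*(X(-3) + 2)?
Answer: 638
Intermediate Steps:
X(L) = 1
o(f, S) = 9 + 3*f (o(f, S) = (3 + f)*(1 + 2) = (3 + f)*3 = 9 + 3*f)
m(D, I) = I**2
m(19, o(6, 3)) + ((-18 + 86) - 159) = (9 + 3*6)**2 + ((-18 + 86) - 159) = (9 + 18)**2 + (68 - 159) = 27**2 - 91 = 729 - 91 = 638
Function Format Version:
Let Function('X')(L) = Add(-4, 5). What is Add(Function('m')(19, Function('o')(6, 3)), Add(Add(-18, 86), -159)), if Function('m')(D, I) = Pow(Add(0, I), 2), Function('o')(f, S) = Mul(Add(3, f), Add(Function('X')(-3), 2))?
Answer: 638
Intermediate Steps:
Function('X')(L) = 1
Function('o')(f, S) = Add(9, Mul(3, f)) (Function('o')(f, S) = Mul(Add(3, f), Add(1, 2)) = Mul(Add(3, f), 3) = Add(9, Mul(3, f)))
Function('m')(D, I) = Pow(I, 2)
Add(Function('m')(19, Function('o')(6, 3)), Add(Add(-18, 86), -159)) = Add(Pow(Add(9, Mul(3, 6)), 2), Add(Add(-18, 86), -159)) = Add(Pow(Add(9, 18), 2), Add(68, -159)) = Add(Pow(27, 2), -91) = Add(729, -91) = 638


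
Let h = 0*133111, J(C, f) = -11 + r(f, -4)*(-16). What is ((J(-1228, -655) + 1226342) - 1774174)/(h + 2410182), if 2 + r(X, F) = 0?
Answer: -547811/2410182 ≈ -0.22729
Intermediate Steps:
r(X, F) = -2 (r(X, F) = -2 + 0 = -2)
J(C, f) = 21 (J(C, f) = -11 - 2*(-16) = -11 + 32 = 21)
h = 0
((J(-1228, -655) + 1226342) - 1774174)/(h + 2410182) = ((21 + 1226342) - 1774174)/(0 + 2410182) = (1226363 - 1774174)/2410182 = -547811*1/2410182 = -547811/2410182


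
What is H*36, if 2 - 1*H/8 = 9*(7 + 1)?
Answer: -20160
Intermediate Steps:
H = -560 (H = 16 - 72*(7 + 1) = 16 - 72*8 = 16 - 8*72 = 16 - 576 = -560)
H*36 = -560*36 = -20160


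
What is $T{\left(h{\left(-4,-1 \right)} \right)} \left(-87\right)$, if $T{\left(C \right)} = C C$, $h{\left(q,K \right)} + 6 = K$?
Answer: $-4263$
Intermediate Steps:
$h{\left(q,K \right)} = -6 + K$
$T{\left(C \right)} = C^{2}$
$T{\left(h{\left(-4,-1 \right)} \right)} \left(-87\right) = \left(-6 - 1\right)^{2} \left(-87\right) = \left(-7\right)^{2} \left(-87\right) = 49 \left(-87\right) = -4263$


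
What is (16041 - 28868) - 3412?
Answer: -16239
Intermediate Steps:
(16041 - 28868) - 3412 = -12827 - 3412 = -16239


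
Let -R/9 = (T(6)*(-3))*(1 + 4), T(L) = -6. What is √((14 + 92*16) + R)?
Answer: 26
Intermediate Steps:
R = -810 (R = -9*(-6*(-3))*(1 + 4) = -162*5 = -9*90 = -810)
√((14 + 92*16) + R) = √((14 + 92*16) - 810) = √((14 + 1472) - 810) = √(1486 - 810) = √676 = 26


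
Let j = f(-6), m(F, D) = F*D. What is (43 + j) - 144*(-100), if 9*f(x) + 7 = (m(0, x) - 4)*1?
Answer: 129976/9 ≈ 14442.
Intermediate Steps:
m(F, D) = D*F
f(x) = -11/9 (f(x) = -7/9 + ((x*0 - 4)*1)/9 = -7/9 + ((0 - 4)*1)/9 = -7/9 + (-4*1)/9 = -7/9 + (⅑)*(-4) = -7/9 - 4/9 = -11/9)
j = -11/9 ≈ -1.2222
(43 + j) - 144*(-100) = (43 - 11/9) - 144*(-100) = 376/9 + 14400 = 129976/9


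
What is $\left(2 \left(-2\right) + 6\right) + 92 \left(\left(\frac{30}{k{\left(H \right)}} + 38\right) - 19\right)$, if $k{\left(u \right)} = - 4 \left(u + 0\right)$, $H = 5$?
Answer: $1612$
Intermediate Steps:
$k{\left(u \right)} = - 4 u$
$\left(2 \left(-2\right) + 6\right) + 92 \left(\left(\frac{30}{k{\left(H \right)}} + 38\right) - 19\right) = \left(2 \left(-2\right) + 6\right) + 92 \left(\left(\frac{30}{\left(-4\right) 5} + 38\right) - 19\right) = \left(-4 + 6\right) + 92 \left(\left(\frac{30}{-20} + 38\right) - 19\right) = 2 + 92 \left(\left(30 \left(- \frac{1}{20}\right) + 38\right) - 19\right) = 2 + 92 \left(\left(- \frac{3}{2} + 38\right) - 19\right) = 2 + 92 \left(\frac{73}{2} - 19\right) = 2 + 92 \cdot \frac{35}{2} = 2 + 1610 = 1612$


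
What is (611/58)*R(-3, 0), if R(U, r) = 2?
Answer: 611/29 ≈ 21.069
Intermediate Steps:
(611/58)*R(-3, 0) = (611/58)*2 = 611/29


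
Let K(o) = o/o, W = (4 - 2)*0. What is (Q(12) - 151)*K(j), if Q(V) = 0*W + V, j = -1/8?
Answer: -139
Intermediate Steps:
W = 0 (W = 2*0 = 0)
j = -1/8 (j = -1*1/8 = -1/8 ≈ -0.12500)
Q(V) = V (Q(V) = 0*0 + V = 0 + V = V)
K(o) = 1
(Q(12) - 151)*K(j) = (12 - 151)*1 = -139*1 = -139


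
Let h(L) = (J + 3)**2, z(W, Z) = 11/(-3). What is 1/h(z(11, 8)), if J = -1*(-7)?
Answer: 1/100 ≈ 0.010000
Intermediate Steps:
z(W, Z) = -11/3 (z(W, Z) = 11*(-1/3) = -11/3)
J = 7
h(L) = 100 (h(L) = (7 + 3)**2 = 10**2 = 100)
1/h(z(11, 8)) = 1/100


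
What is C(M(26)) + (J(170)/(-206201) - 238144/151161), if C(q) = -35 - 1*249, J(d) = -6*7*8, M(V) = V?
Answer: -8901206759372/31169549361 ≈ -285.57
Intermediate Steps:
J(d) = -336 (J(d) = -42*8 = -336)
C(q) = -284 (C(q) = -35 - 249 = -284)
C(M(26)) + (J(170)/(-206201) - 238144/151161) = -284 + (-336/(-206201) - 238144/151161) = -284 + (-336*(-1/206201) - 238144*1/151161) = -284 + (336/206201 - 238144/151161) = -284 - 49054740848/31169549361 = -8901206759372/31169549361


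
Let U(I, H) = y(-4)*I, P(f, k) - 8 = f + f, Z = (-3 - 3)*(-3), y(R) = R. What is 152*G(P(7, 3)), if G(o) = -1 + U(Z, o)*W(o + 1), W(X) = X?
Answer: -251864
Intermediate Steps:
Z = 18 (Z = -6*(-3) = 18)
P(f, k) = 8 + 2*f (P(f, k) = 8 + (f + f) = 8 + 2*f)
U(I, H) = -4*I
G(o) = -73 - 72*o (G(o) = -1 + (-4*18)*(o + 1) = -1 - 72*(1 + o) = -1 + (-72 - 72*o) = -73 - 72*o)
152*G(P(7, 3)) = 152*(-73 - 72*(8 + 2*7)) = 152*(-73 - 72*(8 + 14)) = 152*(-73 - 72*22) = 152*(-73 - 1584) = 152*(-1657) = -251864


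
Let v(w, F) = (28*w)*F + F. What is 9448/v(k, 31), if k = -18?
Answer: -9448/15593 ≈ -0.60591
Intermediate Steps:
v(w, F) = F + 28*F*w (v(w, F) = 28*F*w + F = F + 28*F*w)
9448/v(k, 31) = 9448/((31*(1 + 28*(-18)))) = 9448/((31*(1 - 504))) = 9448/((31*(-503))) = 9448/(-15593) = 9448*(-1/15593) = -9448/15593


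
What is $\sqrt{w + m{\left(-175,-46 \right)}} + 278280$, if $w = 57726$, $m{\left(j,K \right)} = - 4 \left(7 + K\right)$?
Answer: $278280 + \sqrt{57882} \approx 2.7852 \cdot 10^{5}$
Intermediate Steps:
$m{\left(j,K \right)} = -28 - 4 K$
$\sqrt{w + m{\left(-175,-46 \right)}} + 278280 = \sqrt{57726 - -156} + 278280 = \sqrt{57726 + \left(-28 + 184\right)} + 278280 = \sqrt{57726 + 156} + 278280 = \sqrt{57882} + 278280 = 278280 + \sqrt{57882}$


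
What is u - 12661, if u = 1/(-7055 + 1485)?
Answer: -70521771/5570 ≈ -12661.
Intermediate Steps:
u = -1/5570 (u = 1/(-5570) = -1/5570 ≈ -0.00017953)
u - 12661 = -1/5570 - 12661 = -70521771/5570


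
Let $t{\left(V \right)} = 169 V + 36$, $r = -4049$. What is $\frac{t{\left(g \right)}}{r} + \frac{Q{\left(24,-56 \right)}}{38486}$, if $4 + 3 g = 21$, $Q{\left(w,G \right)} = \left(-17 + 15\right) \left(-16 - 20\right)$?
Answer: $- \frac{56926091}{233744721} \approx -0.24354$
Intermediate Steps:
$Q{\left(w,G \right)} = 72$ ($Q{\left(w,G \right)} = \left(-2\right) \left(-36\right) = 72$)
$g = \frac{17}{3}$ ($g = - \frac{4}{3} + \frac{1}{3} \cdot 21 = - \frac{4}{3} + 7 = \frac{17}{3} \approx 5.6667$)
$t{\left(V \right)} = 36 + 169 V$
$\frac{t{\left(g \right)}}{r} + \frac{Q{\left(24,-56 \right)}}{38486} = \frac{36 + 169 \cdot \frac{17}{3}}{-4049} + \frac{72}{38486} = \left(36 + \frac{2873}{3}\right) \left(- \frac{1}{4049}\right) + 72 \cdot \frac{1}{38486} = \frac{2981}{3} \left(- \frac{1}{4049}\right) + \frac{36}{19243} = - \frac{2981}{12147} + \frac{36}{19243} = - \frac{56926091}{233744721}$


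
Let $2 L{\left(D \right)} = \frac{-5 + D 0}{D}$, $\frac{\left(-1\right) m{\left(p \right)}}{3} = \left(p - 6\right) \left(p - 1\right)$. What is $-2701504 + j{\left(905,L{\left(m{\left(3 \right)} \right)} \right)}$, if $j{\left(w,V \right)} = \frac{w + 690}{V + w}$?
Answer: $- \frac{17600287076}{6515} \approx -2.7015 \cdot 10^{6}$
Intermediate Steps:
$m{\left(p \right)} = - 3 \left(-1 + p\right) \left(-6 + p\right)$ ($m{\left(p \right)} = - 3 \left(p - 6\right) \left(p - 1\right) = - 3 \left(-6 + p\right) \left(-1 + p\right) = - 3 \left(-1 + p\right) \left(-6 + p\right)$)
$L{\left(D \right)} = - \frac{5}{2 D}$ ($L{\left(D \right)} = \frac{\left(-5 + D 0\right) \frac{1}{D}}{2} = \frac{\left(-5 + 0\right) \frac{1}{D}}{2} = \frac{\left(-5\right) \frac{1}{D}}{2} = - \frac{5}{2 D}$)
$j{\left(w,V \right)} = \frac{690 + w}{V + w}$
$-2701504 + j{\left(905,L{\left(m{\left(3 \right)} \right)} \right)} = -2701504 + \frac{690 + 905}{- \frac{5}{2 \left(-18 - 3 \cdot 3^{2} + 21 \cdot 3\right)} + 905} = -2701504 + \frac{1}{- \frac{5}{2 \left(-18 - 27 + 63\right)} + 905} \cdot 1595 = -2701504 + \frac{1}{- \frac{5}{2 \cdot 18} + 905} \cdot 1595 = -2701504 + \frac{1}{\left(- \frac{5}{2}\right) \frac{1}{18} + 905} \cdot 1595 = -2701504 + \frac{1}{- \frac{5}{36} + 905} \cdot 1595 = -2701504 + \frac{1}{\frac{32575}{36}} \cdot 1595 = -2701504 + \frac{36}{32575} \cdot 1595 = -2701504 + \frac{11484}{6515} = - \frac{17600287076}{6515}$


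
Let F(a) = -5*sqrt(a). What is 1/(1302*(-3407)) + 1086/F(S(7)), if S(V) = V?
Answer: -1/4435914 - 1086*sqrt(7)/35 ≈ -82.094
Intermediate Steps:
1/(1302*(-3407)) + 1086/F(S(7)) = 1/(1302*(-3407)) + 1086/((-5*sqrt(7))) = (1/1302)*(-1/3407) + 1086*(-sqrt(7)/35) = -1/4435914 - 1086*sqrt(7)/35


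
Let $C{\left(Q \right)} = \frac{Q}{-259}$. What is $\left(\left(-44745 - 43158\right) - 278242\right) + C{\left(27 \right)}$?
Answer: $- \frac{94831582}{259} \approx -3.6615 \cdot 10^{5}$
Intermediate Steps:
$C{\left(Q \right)} = - \frac{Q}{259}$ ($C{\left(Q \right)} = Q \left(- \frac{1}{259}\right) = - \frac{Q}{259}$)
$\left(\left(-44745 - 43158\right) - 278242\right) + C{\left(27 \right)} = \left(\left(-44745 - 43158\right) - 278242\right) - \frac{27}{259} = \left(-87903 - 278242\right) - \frac{27}{259} = -366145 - \frac{27}{259} = - \frac{94831582}{259}$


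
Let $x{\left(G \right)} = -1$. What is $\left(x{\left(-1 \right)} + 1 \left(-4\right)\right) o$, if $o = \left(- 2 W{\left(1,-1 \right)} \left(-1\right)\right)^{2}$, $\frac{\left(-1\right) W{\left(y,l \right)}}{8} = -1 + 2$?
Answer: $-1280$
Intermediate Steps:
$W{\left(y,l \right)} = -8$ ($W{\left(y,l \right)} = - 8 \left(-1 + 2\right) = \left(-8\right) 1 = -8$)
$o = 256$ ($o = \left(\left(-2\right) \left(-8\right) \left(-1\right)\right)^{2} = \left(16 \left(-1\right)\right)^{2} = \left(-16\right)^{2} = 256$)
$\left(x{\left(-1 \right)} + 1 \left(-4\right)\right) o = \left(-1 + 1 \left(-4\right)\right) 256 = \left(-1 - 4\right) 256 = \left(-5\right) 256 = -1280$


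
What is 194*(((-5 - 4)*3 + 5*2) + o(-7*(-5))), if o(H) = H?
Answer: 3492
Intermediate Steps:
194*(((-5 - 4)*3 + 5*2) + o(-7*(-5))) = 194*(((-5 - 4)*3 + 5*2) - 7*(-5)) = 194*((-9*3 + 10) + 35) = 194*((-27 + 10) + 35) = 194*(-17 + 35) = 194*18 = 3492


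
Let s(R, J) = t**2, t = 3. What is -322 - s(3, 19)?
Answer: -331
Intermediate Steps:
s(R, J) = 9 (s(R, J) = 3**2 = 9)
-322 - s(3, 19) = -322 - 1*9 = -322 - 9 = -331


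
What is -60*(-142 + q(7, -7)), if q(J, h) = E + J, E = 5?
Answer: 7800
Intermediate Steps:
q(J, h) = 5 + J
-60*(-142 + q(7, -7)) = -60*(-142 + (5 + 7)) = -60*(-142 + 12) = -60*(-130) = 7800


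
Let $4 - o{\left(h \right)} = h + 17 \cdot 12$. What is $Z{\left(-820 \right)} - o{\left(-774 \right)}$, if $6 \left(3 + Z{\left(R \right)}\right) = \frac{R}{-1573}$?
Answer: $- \frac{2722453}{4719} \approx -576.91$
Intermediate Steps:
$Z{\left(R \right)} = -3 - \frac{R}{9438}$ ($Z{\left(R \right)} = -3 + \frac{R \frac{1}{-1573}}{6} = -3 + \frac{R \left(- \frac{1}{1573}\right)}{6} = -3 + \frac{\left(- \frac{1}{1573}\right) R}{6} = -3 - \frac{R}{9438}$)
$o{\left(h \right)} = -200 - h$ ($o{\left(h \right)} = 4 - \left(h + 17 \cdot 12\right) = 4 - \left(h + 204\right) = 4 - \left(204 + h\right) = -200 - h$)
$Z{\left(-820 \right)} - o{\left(-774 \right)} = \left(-3 - - \frac{410}{4719}\right) - \left(-200 - -774\right) = \left(-3 + \frac{410}{4719}\right) - \left(-200 + 774\right) = - \frac{13747}{4719} - 574 = - \frac{2722453}{4719}$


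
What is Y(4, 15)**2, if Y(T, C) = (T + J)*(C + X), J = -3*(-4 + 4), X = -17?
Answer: 64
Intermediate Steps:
J = 0 (J = -3*0 = 0)
Y(T, C) = T*(-17 + C) (Y(T, C) = (T + 0)*(C - 17) = T*(-17 + C))
Y(4, 15)**2 = (4*(-17 + 15))**2 = (4*(-2))**2 = (-8)**2 = 64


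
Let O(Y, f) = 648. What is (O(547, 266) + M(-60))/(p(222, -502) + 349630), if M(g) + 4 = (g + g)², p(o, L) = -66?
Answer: 3761/87391 ≈ 0.043036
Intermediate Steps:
M(g) = -4 + 4*g² (M(g) = -4 + (g + g)² = -4 + (2*g)² = -4 + 4*g²)
(O(547, 266) + M(-60))/(p(222, -502) + 349630) = (648 + (-4 + 4*(-60)²))/(-66 + 349630) = (648 + (-4 + 4*3600))/349564 = (648 + (-4 + 14400))*(1/349564) = (648 + 14396)*(1/349564) = 15044*(1/349564) = 3761/87391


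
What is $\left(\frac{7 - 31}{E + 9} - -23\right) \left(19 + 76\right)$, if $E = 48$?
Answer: $2145$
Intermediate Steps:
$\left(\frac{7 - 31}{E + 9} - -23\right) \left(19 + 76\right) = \left(\frac{7 - 31}{48 + 9} - -23\right) \left(19 + 76\right) = \left(- \frac{24}{57} + \left(-35 + 58\right)\right) 95 = \left(\left(-24\right) \frac{1}{57} + 23\right) 95 = \left(- \frac{8}{19} + 23\right) 95 = \frac{429}{19} \cdot 95 = 2145$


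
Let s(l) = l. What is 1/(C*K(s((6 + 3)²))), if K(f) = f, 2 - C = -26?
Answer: 1/2268 ≈ 0.00044092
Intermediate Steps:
C = 28 (C = 2 - 1*(-26) = 2 + 26 = 28)
1/(C*K(s((6 + 3)²))) = 1/(28*(6 + 3)²) = 1/(28*9²) = 1/(28*81) = 1/2268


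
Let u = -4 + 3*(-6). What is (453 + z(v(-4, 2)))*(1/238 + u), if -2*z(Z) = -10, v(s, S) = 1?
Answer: -1198815/119 ≈ -10074.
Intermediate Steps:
z(Z) = 5 (z(Z) = -½*(-10) = 5)
u = -22 (u = -4 - 18 = -22)
(453 + z(v(-4, 2)))*(1/238 + u) = (453 + 5)*(1/238 - 22) = 458*(1/238 - 22) = 458*(-5235/238) = -1198815/119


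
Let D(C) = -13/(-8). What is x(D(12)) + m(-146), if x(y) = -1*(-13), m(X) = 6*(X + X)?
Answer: -1739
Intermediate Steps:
m(X) = 12*X (m(X) = 6*(2*X) = 12*X)
D(C) = 13/8 (D(C) = -13*(-⅛) = 13/8)
x(y) = 13
x(D(12)) + m(-146) = 13 + 12*(-146) = 13 - 1752 = -1739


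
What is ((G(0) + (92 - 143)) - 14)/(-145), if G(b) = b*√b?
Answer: 13/29 ≈ 0.44828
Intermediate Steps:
G(b) = b^(3/2)
((G(0) + (92 - 143)) - 14)/(-145) = ((0^(3/2) + (92 - 143)) - 14)/(-145) = ((0 - 51) - 14)*(-1/145) = (-51 - 14)*(-1/145) = -65*(-1/145) = 13/29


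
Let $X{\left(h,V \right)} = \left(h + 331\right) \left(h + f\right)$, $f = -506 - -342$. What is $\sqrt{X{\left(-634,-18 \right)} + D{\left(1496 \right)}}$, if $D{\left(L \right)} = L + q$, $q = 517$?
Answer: $\sqrt{243807} \approx 493.77$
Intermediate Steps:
$D{\left(L \right)} = 517 + L$ ($D{\left(L \right)} = L + 517 = 517 + L$)
$f = -164$ ($f = -506 + 342 = -164$)
$X{\left(h,V \right)} = \left(-164 + h\right) \left(331 + h\right)$ ($X{\left(h,V \right)} = \left(h + 331\right) \left(h - 164\right) = \left(331 + h\right) \left(-164 + h\right) = \left(-164 + h\right) \left(331 + h\right)$)
$\sqrt{X{\left(-634,-18 \right)} + D{\left(1496 \right)}} = \sqrt{\left(-54284 + \left(-634\right)^{2} + 167 \left(-634\right)\right) + \left(517 + 1496\right)} = \sqrt{\left(-54284 + 401956 - 105878\right) + 2013} = \sqrt{241794 + 2013} = \sqrt{243807}$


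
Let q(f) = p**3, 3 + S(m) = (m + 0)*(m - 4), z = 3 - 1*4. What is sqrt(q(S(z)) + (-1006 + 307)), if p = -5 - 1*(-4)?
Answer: 10*I*sqrt(7) ≈ 26.458*I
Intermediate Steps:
z = -1 (z = 3 - 4 = -1)
p = -1 (p = -5 + 4 = -1)
S(m) = -3 + m*(-4 + m) (S(m) = -3 + (m + 0)*(m - 4) = -3 + m*(-4 + m))
q(f) = -1 (q(f) = (-1)**3 = -1)
sqrt(q(S(z)) + (-1006 + 307)) = sqrt(-1 + (-1006 + 307)) = sqrt(-1 - 699) = sqrt(-700) = 10*I*sqrt(7)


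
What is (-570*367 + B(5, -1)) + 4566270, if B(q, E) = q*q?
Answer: 4357105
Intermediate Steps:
B(q, E) = q²
(-570*367 + B(5, -1)) + 4566270 = (-570*367 + 5²) + 4566270 = (-209190 + 25) + 4566270 = -209165 + 4566270 = 4357105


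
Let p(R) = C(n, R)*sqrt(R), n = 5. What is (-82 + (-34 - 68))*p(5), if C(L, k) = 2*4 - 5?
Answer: -552*sqrt(5) ≈ -1234.3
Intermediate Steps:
C(L, k) = 3 (C(L, k) = 8 - 5 = 3)
p(R) = 3*sqrt(R)
(-82 + (-34 - 68))*p(5) = (-82 + (-34 - 68))*(3*sqrt(5)) = (-82 - 102)*(3*sqrt(5)) = -552*sqrt(5)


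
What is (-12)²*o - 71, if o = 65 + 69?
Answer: 19225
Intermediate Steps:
o = 134
(-12)²*o - 71 = (-12)²*134 - 71 = 144*134 - 71 = 19296 - 71 = 19225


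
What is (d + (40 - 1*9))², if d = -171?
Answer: 19600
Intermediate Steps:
(d + (40 - 1*9))² = (-171 + (40 - 1*9))² = (-171 + (40 - 9))² = (-171 + 31)² = (-140)² = 19600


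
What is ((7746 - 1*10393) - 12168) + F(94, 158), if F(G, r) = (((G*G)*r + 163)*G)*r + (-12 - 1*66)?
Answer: 20737104959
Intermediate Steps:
F(G, r) = -78 + G*r*(163 + r*G²) (F(G, r) = ((G²*r + 163)*G)*r + (-12 - 66) = ((r*G² + 163)*G)*r - 78 = ((163 + r*G²)*G)*r - 78 = (G*(163 + r*G²))*r - 78 = G*r*(163 + r*G²) - 78 = -78 + G*r*(163 + r*G²))
((7746 - 1*10393) - 12168) + F(94, 158) = ((7746 - 1*10393) - 12168) + (-78 + 94³*158² + 163*94*158) = ((7746 - 10393) - 12168) + (-78 + 830584*24964 + 2420876) = (-2647 - 12168) + (-78 + 20734698976 + 2420876) = -14815 + 20737119774 = 20737104959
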